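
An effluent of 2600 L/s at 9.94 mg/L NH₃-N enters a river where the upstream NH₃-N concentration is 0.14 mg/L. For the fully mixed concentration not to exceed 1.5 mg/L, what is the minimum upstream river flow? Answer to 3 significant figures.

Set C_mix = 1.5: (Q·0.1400 + 2600·9.940) / (Q + 2600) = 1.5
→ Q = 2600·(9.940 − 1.5)/(1.5 − 0.1400) = 16140 L/s.

16100 L/s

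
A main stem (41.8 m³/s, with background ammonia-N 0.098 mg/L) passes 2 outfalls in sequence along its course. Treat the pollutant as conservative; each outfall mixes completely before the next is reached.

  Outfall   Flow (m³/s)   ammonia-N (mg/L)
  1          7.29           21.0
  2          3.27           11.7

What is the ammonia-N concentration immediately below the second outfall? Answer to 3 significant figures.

Outfall 1: combined Q = 49.09 m³/s; C = (41.80·0.09800 + 7.290·21.00)/49.09 = 3.202 mg/L.
Outfall 2: combined Q = 52.36 m³/s; C = (49.09·3.202 + 3.270·11.70)/52.36 = 3.733 mg/L.

3.73 mg/L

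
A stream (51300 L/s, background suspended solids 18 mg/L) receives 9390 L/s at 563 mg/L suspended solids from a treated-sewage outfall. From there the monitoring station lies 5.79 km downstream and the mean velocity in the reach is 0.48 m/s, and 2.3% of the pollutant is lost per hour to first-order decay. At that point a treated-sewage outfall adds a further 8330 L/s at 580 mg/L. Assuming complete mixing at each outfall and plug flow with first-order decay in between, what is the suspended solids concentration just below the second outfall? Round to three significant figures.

Conservation of mass: C = (51300·18.00 + 9390·563.0) / 60690 = 6210000/60690 = 102.3 mg/L; combined flow 60690 L/s.
Travel time t = 5.79·1000 / 0.48 = 12060 s = 3.351 h.
2.3%/h lost → k = −ln(1 − 0.023) = 0.02327 h⁻¹.
Applying C = C₀e^(−kt): 102.3 × 0.9250 = 94.65 mg/L.
At the second outfall, C = (60690·94.65 + 8330·580.0) / (60690 + 8330) = 153.2 mg/L.

153 mg/L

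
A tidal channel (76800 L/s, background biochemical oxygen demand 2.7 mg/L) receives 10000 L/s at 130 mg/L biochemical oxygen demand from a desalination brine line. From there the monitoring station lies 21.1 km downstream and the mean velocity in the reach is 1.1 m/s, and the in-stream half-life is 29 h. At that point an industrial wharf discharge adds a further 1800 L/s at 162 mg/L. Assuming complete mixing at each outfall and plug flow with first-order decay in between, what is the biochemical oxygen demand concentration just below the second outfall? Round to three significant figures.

18.3 mg/L

Conservation of mass: C = (76800·2.700 + 10000·130.0) / 86800 = 1507000/86800 = 17.37 mg/L; combined flow 86800 L/s.
Travel time t = 21.1·1000 / 1.1 = 19180 s = 5.328 h.
Half-life 29 h → k = ln 2 / 29 = 0.02390 h⁻¹ = 0.5736 d⁻¹.
Applying C = C₀e^(−kt): 17.37 × 0.8804 = 15.29 mg/L.
At the second outfall, C = (86800·15.29 + 1800·162.0) / (86800 + 1800) = 18.27 mg/L.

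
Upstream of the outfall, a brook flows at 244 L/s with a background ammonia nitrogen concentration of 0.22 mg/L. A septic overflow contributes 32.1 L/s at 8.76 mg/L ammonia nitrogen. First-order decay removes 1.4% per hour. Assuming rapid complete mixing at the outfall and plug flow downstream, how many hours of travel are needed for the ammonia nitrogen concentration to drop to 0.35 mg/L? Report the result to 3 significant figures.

88.1 h

After mixing, C = (244.0·0.2200 + 32.10·8.760) / 276.1 = 334.9/276.1 = 1.213 mg/L.
1.4%/h lost → k = −ln(1 − 0.014) = 0.01410 h⁻¹.
1.213·exp(−k·t) = 0.35 → t = ln(1.213/0.35)/k = 317300 s = 88.15 h.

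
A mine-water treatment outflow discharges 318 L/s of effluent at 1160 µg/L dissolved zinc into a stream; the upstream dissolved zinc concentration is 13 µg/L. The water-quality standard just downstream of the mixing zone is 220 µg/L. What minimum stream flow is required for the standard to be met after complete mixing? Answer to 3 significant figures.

Set C_mix = 220: (Q·13.00 + 318.0·1160) / (Q + 318.0) = 220
→ Q = 318.0·(1160 − 220)/(220 − 13.00) = 1444 L/s.

1440 L/s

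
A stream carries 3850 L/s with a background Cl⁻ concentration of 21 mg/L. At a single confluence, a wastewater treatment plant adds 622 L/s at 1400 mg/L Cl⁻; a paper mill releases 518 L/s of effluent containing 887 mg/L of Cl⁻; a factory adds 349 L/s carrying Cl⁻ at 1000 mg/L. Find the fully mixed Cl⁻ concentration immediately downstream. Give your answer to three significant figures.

Mass balance: C = (3850·21.00 + 622.0·1400 + 518.0·887.0 + 349.0·1000) / 5339 = 1760000/5339 = 329.7 mg/L.

330 mg/L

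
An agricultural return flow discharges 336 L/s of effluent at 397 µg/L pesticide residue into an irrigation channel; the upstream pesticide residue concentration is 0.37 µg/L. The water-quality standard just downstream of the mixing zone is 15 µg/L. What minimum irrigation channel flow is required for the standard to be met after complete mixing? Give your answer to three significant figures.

Set C_mix = 15: (Q·0.3700 + 336.0·397.0) / (Q + 336.0) = 15
→ Q = 336.0·(397.0 − 15)/(15 − 0.3700) = 8773 L/s.

8770 L/s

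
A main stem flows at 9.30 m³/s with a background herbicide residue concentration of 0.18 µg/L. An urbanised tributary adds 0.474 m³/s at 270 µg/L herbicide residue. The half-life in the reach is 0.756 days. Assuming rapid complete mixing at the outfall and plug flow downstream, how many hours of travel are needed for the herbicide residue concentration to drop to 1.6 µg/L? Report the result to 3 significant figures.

Mixed concentration C = ΣQC/ΣQ = (9.300·0.1800 + 0.4740·270.0) / 9.774 = 129.7/9.774 = 13.27 µg/L.
Half-life 0.756 d → k = ln 2 / 0.756 = 0.9169 d⁻¹.
13.27·exp(−k·t) = 1.6 → t = ln(13.27/1.6)/k = 199300 s = 55.37 h.

55.4 h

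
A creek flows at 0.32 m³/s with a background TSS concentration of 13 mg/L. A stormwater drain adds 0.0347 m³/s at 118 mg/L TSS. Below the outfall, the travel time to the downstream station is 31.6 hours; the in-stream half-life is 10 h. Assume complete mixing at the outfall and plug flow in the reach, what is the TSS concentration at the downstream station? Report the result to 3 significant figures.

Mixed concentration C = ΣQC/ΣQ = (0.3200·13.00 + 0.03470·118.0) / 0.3547 = 8.255/0.3547 = 23.27 mg/L.
Half-life 10 h → k = ln 2 / 10 = 0.06931 h⁻¹ = 1.664 d⁻¹.
First-order decay: C = 23.27·exp(−k·t) = 23.27·0.1119 = 2.604 mg/L.

2.60 mg/L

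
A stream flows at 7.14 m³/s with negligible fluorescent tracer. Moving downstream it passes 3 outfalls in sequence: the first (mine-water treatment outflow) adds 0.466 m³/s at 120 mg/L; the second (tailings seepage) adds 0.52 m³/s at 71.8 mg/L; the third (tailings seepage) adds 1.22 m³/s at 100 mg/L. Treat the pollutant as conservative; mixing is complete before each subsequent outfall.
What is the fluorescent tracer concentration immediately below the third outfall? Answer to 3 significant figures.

Below outfall 1: Q → 7.606 m³/s, C = (7.140·0 + 0.4660·120.0)/7.606 = 7.352 mg/L.
Below outfall 2: Q → 8.126 m³/s, C = (7.606·7.352 + 0.5200·71.80)/8.126 = 11.48 mg/L.
Below outfall 3: Q → 9.346 m³/s, C = (8.126·11.48 + 1.220·100.0)/9.346 = 23.03 mg/L.

23.0 mg/L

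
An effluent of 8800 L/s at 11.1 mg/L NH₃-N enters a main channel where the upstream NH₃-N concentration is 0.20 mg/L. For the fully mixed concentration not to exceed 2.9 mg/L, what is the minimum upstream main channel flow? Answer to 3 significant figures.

26700 L/s

Set C_mix = 2.9: (Q·0.2000 + 8800·11.10) / (Q + 8800) = 2.9
→ Q = 8800·(11.10 − 2.9)/(2.9 − 0.2000) = 26730 L/s.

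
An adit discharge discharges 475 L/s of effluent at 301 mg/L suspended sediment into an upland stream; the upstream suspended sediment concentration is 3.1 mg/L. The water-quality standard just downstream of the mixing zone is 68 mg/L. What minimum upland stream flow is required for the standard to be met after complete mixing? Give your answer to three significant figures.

Set C_mix = 68: (Q·3.100 + 475.0·301.0) / (Q + 475.0) = 68
→ Q = 475.0·(301.0 − 68)/(68 − 3.100) = 1705 L/s.

1710 L/s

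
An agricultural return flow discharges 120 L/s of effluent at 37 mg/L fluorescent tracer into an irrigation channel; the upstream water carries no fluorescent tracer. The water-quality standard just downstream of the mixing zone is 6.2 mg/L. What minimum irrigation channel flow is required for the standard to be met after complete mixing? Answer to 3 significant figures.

Set C_mix = 6.2: (Q·0 + 120.0·37.00) / (Q + 120.0) = 6.2
→ Q = 120.0·(37.00 − 6.2)/(6.2 − 0) = 596.1 L/s.

596 L/s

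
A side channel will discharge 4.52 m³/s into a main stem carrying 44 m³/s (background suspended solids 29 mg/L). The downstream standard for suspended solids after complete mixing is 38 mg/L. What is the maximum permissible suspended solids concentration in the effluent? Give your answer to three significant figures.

At the limit, (Qr·Cr + Qe·Cₑ)/(Qr + Qe) = 38:
Cₑ = (48.52·38 − 44.00·29.00) / 4.520 = 125.6 mg/L.

126 mg/L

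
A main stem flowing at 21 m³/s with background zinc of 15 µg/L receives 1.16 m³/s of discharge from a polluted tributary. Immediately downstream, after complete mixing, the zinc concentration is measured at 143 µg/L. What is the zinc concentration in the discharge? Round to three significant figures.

2460 µg/L

Mass balance: 21.00·15.00 + 1.160·Cₑ = 22.16·143.0
→ Cₑ = (22.16·143.0 − 21.00·15.00) / 1.160 = 2460 µg/L.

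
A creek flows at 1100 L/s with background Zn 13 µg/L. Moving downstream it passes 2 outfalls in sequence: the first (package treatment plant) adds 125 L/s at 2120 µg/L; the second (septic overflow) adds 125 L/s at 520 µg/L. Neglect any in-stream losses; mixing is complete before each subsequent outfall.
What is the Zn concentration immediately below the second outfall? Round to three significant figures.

255 µg/L

Below outfall 1: Q → 1225 L/s, C = (1100·13.00 + 125.0·2120)/1225 = 228.0 µg/L.
Below outfall 2: Q → 1350 L/s, C = (1225·228.0 + 125.0·520.0)/1350 = 255.0 µg/L.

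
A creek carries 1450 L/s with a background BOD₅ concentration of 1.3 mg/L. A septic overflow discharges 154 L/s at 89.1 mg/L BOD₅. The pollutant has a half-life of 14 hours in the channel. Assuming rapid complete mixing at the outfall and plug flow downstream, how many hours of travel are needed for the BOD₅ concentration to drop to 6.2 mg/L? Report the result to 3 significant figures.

9.10 h

Mass balance: C = (1450·1.300 + 154.0·89.10) / 1604 = 15610/1604 = 9.730 mg/L.
Half-life 14 h → k = ln 2 / 14 = 0.04951 h⁻¹ = 1.188 d⁻¹.
9.730·exp(−k·t) = 6.2 → t = ln(9.730/6.2)/k = 32770 s = 9.102 h.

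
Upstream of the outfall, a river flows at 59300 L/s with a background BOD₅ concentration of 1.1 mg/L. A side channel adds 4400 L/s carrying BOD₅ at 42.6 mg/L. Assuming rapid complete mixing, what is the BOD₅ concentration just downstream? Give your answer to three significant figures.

After mixing, C = (59300·1.100 + 4400·42.60) / 63700 = 252700/63700 = 3.967 mg/L.

3.97 mg/L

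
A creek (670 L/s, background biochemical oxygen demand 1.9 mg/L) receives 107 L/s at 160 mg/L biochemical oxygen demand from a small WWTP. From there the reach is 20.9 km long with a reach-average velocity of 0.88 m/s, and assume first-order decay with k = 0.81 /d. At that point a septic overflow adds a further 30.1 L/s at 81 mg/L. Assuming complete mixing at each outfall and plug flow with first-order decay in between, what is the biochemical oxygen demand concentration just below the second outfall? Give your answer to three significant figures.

Mass balance: C = (670.0·1.900 + 107.0·160.0) / 777.0 = 18390/777.0 = 23.67 mg/L; combined flow 777.0 L/s.
Travel time t = 20.9·1000 / 0.88 = 23750 s = 6.597 h.
Decay over the reach: 23.67·exp(−kt) = 23.67·0.8004 = 18.95 mg/L.
Second outfall: C = (777.0·18.95 + 30.10·81.00)/807.1 = 21.26 mg/L.

21.3 mg/L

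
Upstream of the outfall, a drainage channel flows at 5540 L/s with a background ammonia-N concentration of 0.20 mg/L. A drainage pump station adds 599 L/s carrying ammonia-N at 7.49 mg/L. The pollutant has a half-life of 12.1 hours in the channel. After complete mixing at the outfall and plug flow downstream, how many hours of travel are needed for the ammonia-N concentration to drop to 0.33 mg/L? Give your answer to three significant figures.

17.7 h

Mass balance: C = (5540·0.2000 + 599.0·7.490) / 6139 = 5595/6139 = 0.9113 mg/L.
Half-life 12.1 h → k = ln 2 / 12.1 = 0.05728 h⁻¹ = 1.375 d⁻¹.
0.9113·exp(−k·t) = 0.33 → t = ln(0.9113/0.33)/k = 63840 s = 17.73 h.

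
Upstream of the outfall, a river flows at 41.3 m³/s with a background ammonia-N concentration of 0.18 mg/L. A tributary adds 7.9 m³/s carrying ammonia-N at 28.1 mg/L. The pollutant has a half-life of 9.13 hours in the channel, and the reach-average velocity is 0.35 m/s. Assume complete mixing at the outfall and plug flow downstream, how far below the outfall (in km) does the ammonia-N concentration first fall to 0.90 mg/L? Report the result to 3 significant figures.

27.3 km

Mass balance: C = (41.30·0.1800 + 7.900·28.10) / 49.20 = 229.4/49.20 = 4.663 mg/L.
Half-life 9.13 h → k = ln 2 / 9.13 = 0.07592 h⁻¹ = 1.822 d⁻¹.
Set 4.663·exp(−k·t) = 0.90 → t = ln(4.663/0.90)/k = 78010 s = 21.67 h.
Distance = v·t = 0.35·78010 = 27300 m = 27.30 km.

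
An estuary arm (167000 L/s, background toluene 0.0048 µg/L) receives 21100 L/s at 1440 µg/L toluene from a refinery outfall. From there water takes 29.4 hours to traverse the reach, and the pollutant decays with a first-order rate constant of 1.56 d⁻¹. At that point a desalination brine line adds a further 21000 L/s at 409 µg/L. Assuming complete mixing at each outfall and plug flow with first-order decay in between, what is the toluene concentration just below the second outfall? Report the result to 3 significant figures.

Mass balance: C = (167000·0.004800 + 21100·1440) / 188100 = 30380000/188100 = 161.5 µg/L; combined flow 188100 L/s.
Decay over the reach: 161.5·exp(−kt) = 161.5·0.1479 = 23.90 µg/L.
Second outfall: C = (188100·23.90 + 21000·409.0)/209100 = 62.57 µg/L.

62.6 µg/L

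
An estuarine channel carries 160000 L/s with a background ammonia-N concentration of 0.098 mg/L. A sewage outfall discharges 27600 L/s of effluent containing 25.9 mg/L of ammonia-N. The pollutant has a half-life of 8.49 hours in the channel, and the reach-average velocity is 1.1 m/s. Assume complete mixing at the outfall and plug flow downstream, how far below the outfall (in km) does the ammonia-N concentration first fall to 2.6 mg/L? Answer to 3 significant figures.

Conservation of mass: C = (160000·0.09800 + 27600·25.90) / 187600 = 730500/187600 = 3.894 mg/L.
Half-life 8.49 h → k = ln 2 / 8.49 = 0.08164 h⁻¹ = 1.959 d⁻¹.
Set 3.894·exp(−k·t) = 2.6 → t = ln(3.894/2.6)/k = 17810 s = 4.948 h.
Distance = v·t = 1.1·17810 = 19590 m = 19.59 km.

19.6 km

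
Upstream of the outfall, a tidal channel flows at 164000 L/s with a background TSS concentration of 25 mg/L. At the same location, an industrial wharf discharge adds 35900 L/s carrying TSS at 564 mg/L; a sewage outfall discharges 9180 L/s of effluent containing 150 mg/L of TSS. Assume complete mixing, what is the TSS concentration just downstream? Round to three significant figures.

Mass balance: C = (164000·25.00 + 35900·564.0 + 9180·150.0) / 209100 = 25720000/209100 = 123.0 mg/L.

123 mg/L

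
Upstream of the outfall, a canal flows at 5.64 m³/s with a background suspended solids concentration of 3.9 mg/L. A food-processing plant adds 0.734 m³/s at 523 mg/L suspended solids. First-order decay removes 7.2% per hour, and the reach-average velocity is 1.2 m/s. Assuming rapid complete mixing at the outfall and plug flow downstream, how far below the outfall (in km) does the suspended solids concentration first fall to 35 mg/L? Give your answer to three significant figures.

34.6 km

Flow-weighted average: C = (5.640·3.900 + 0.7340·523.0) / 6.374 = 405.9/6.374 = 63.68 mg/L.
7.2%/h lost → k = −ln(1 − 0.072) = 0.07472 h⁻¹.
Set 63.68·exp(−k·t) = 35 → t = ln(63.68/35)/k = 28830 s = 8.009 h.
Distance = v·t = 1.2·28830 = 34600 m = 34.60 km.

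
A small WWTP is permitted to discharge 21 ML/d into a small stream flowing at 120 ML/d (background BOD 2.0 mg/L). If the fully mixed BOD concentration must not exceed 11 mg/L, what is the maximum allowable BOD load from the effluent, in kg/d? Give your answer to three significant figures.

1310 kg/d

Mass balance at the limit: 120.0·2.000 + 21.00·Cₑ = 141.0·11 → Cₑ = 62.43 mg/L.
21.00 ML/d = 0.2431 m³/s. Load = 0.2431 m³/s × 62.43 g/m³ × 86 400 s/d = 1311 kg/d.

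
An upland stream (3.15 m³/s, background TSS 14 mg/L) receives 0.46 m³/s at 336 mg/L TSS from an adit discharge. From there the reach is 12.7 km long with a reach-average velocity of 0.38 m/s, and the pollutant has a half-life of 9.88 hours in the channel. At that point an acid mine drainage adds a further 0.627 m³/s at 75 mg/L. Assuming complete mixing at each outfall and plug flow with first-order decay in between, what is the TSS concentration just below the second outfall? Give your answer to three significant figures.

35.5 mg/L

Flow-weighted average: C = (3.150·14.00 + 0.4600·336.0) / 3.610 = 198.7/3.610 = 55.03 mg/L; combined flow 3.610 m³/s.
Travel time t = 12.7·1000 / 0.38 = 33420 s = 9.284 h.
Half-life 9.88 h → k = ln 2 / 9.88 = 0.07016 h⁻¹ = 1.684 d⁻¹.
After decay, C = 55.03 × e^(−kt) = 55.03 × 0.5214 = 28.69 mg/L.
At the second outfall, C = (3.610·28.69 + 0.6270·75.00) / (3.610 + 0.6270) = 35.54 mg/L.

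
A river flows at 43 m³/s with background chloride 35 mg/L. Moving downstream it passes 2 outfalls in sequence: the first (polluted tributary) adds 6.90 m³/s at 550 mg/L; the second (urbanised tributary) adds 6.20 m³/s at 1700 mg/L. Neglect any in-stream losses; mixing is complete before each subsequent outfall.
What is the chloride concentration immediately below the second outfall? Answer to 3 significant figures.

After outfall 1: Q = 43.00 + 6.900 = 49.90 m³/s; C = (43.00·35.00 + 6.900·550.0)/49.90 = 106.2 mg/L.
After outfall 2: Q = 49.90 + 6.200 = 56.10 m³/s; C = (49.90·106.2 + 6.200·1700)/56.10 = 282.4 mg/L.

282 mg/L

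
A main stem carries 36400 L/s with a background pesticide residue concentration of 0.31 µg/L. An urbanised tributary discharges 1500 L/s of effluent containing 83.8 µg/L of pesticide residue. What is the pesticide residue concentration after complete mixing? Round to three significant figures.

3.61 µg/L

Mass balance: C = (36400·0.3100 + 1500·83.80) / 37900 = 137000/37900 = 3.614 µg/L.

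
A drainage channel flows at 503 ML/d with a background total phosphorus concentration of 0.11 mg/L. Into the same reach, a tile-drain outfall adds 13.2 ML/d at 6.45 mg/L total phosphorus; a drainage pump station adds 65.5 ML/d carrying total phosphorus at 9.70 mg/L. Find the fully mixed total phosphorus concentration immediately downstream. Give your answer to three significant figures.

After mixing, C = (503.0·0.1100 + 13.20·6.450 + 65.50·9.700) / 581.7 = 775.8/581.7 = 1.334 mg/L.

1.33 mg/L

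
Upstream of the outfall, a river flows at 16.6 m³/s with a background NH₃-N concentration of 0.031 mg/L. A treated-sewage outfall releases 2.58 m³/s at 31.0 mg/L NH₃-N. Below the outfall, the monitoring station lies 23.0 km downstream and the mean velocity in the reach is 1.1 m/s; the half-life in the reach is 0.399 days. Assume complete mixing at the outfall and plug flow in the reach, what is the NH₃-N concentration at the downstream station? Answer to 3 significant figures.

2.76 mg/L

After mixing, C = (16.60·0.03100 + 2.580·31.00) / 19.18 = 80.49/19.18 = 4.197 mg/L.
Travel time t = 23.0·1000 / 1.1 = 20910 s = 5.808 h.
Half-life 0.399 d → k = ln 2 / 0.399 = 1.737 d⁻¹.
After decay, C = 4.197 × e^(−kt) = 4.197 × 0.6568 = 2.756 mg/L.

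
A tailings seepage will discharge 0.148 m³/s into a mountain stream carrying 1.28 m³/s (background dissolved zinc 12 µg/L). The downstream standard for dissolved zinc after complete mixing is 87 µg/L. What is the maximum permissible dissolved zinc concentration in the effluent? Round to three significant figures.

At the limit, (Qr·Cr + Qe·Cₑ)/(Qr + Qe) = 87:
Cₑ = (1.428·87 − 1.280·12.00) / 0.1480 = 735.6 µg/L.

736 µg/L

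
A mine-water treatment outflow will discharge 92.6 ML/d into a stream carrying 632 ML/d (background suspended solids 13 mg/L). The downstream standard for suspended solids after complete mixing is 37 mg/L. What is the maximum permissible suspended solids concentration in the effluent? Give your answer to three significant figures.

201 mg/L

At the limit, (Qr·Cr + Qe·Cₑ)/(Qr + Qe) = 37:
Cₑ = (724.6·37 − 632.0·13.00) / 92.60 = 200.8 mg/L.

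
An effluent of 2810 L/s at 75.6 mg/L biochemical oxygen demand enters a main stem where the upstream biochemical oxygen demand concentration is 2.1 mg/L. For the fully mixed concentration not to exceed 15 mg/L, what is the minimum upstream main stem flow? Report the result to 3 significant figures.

Set C_mix = 15: (Q·2.100 + 2810·75.60) / (Q + 2810) = 15
→ Q = 2810·(75.60 − 15)/(15 − 2.100) = 13200 L/s.

13200 L/s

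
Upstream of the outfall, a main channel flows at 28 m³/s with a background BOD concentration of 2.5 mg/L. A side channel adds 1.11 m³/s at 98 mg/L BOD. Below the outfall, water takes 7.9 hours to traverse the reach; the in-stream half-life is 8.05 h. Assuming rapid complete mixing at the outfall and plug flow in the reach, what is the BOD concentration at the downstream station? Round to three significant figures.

Flow-weighted average: C = (28.00·2.500 + 1.110·98.00) / 29.11 = 178.8/29.11 = 6.142 mg/L.
Half-life 8.05 h → k = ln 2 / 8.05 = 0.08611 h⁻¹ = 2.067 d⁻¹.
First-order decay: C = 6.142·exp(−k·t) = 6.142·0.5065 = 3.111 mg/L.

3.11 mg/L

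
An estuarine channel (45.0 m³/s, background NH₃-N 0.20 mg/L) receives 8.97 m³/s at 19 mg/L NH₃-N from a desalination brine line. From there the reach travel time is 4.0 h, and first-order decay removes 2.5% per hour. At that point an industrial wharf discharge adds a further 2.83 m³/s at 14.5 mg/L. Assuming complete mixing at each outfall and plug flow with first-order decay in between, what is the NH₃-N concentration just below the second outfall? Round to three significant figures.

3.58 mg/L

Flow-weighted average: C = (45.00·0.2000 + 8.970·19.00) / 53.97 = 179.4/53.97 = 3.325 mg/L; combined flow 53.97 m³/s.
2.5%/h lost → k = −ln(1 − 0.025) = 0.02532 h⁻¹.
Applying C = C₀e^(−kt): 3.325 × 0.9037 = 3.004 mg/L.
Second outfall: C = (53.97·3.004 + 2.830·14.50)/56.80 = 3.577 mg/L.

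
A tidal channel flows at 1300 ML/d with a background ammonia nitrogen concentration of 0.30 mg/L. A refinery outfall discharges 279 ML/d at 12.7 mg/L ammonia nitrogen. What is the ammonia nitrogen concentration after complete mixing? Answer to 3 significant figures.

2.49 mg/L

Conservation of mass: C = (1300·0.3000 + 279.0·12.70) / 1579 = 3933/1579 = 2.491 mg/L.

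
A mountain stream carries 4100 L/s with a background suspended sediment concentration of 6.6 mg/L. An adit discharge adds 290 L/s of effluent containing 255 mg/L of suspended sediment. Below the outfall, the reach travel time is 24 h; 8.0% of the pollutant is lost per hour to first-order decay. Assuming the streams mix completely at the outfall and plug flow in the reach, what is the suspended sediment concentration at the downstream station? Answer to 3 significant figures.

3.11 mg/L

After mixing, C = (4100·6.600 + 290.0·255.0) / 4390 = 101000/4390 = 23.01 mg/L.
8.0%/h lost → k = −ln(1 − 0.08) = 0.08338 h⁻¹.
First-order decay: C = 23.01·exp(−k·t) = 23.01·0.1352 = 3.110 mg/L.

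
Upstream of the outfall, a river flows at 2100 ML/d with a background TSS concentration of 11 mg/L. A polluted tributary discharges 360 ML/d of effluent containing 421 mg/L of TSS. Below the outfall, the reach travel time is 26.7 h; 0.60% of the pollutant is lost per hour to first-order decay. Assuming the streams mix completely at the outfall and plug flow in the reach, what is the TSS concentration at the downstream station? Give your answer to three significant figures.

Flow-weighted average: C = (2100·11.00 + 360.0·421.0) / 2460 = 174700/2460 = 71.00 mg/L.
0.60%/h lost → k = −ln(1 − 0.006) = 0.006018 h⁻¹.
Applying C = C₀e^(−kt): 71.00 × 0.8516 = 60.46 mg/L.

60.5 mg/L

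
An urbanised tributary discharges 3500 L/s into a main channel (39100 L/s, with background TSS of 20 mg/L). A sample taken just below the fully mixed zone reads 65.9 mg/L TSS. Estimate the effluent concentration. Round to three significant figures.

Mass balance: 39100·20.00 + 3500·Cₑ = 42600·65.90
→ Cₑ = (42600·65.90 − 39100·20.00) / 3500 = 578.7 mg/L.

579 mg/L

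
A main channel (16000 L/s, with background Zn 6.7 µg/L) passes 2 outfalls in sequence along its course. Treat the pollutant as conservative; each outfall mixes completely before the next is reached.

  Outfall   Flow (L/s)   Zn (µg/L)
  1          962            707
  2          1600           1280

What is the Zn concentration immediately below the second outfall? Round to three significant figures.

Below outfall 1: Q → 16960 L/s, C = (16000·6.700 + 962.0·707.0)/16960 = 46.42 µg/L.
Below outfall 2: Q → 18560 L/s, C = (16960·46.42 + 1600·1280)/18560 = 152.7 µg/L.

153 µg/L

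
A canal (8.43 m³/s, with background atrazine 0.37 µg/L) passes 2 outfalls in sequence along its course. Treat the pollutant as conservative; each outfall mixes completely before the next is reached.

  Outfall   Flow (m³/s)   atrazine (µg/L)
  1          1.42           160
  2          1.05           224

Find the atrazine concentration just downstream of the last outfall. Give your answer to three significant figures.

42.7 µg/L

Outfall 1: combined Q = 9.850 m³/s; C = (8.430·0.3700 + 1.420·160.0)/9.850 = 23.38 µg/L.
Outfall 2: combined Q = 10.90 m³/s; C = (9.850·23.38 + 1.050·224.0)/10.90 = 42.71 µg/L.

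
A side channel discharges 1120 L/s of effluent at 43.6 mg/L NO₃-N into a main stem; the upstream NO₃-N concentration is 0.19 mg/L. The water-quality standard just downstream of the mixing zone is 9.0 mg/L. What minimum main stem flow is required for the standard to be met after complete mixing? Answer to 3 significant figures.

Set C_mix = 9.0: (Q·0.1900 + 1120·43.60) / (Q + 1120) = 9.0
→ Q = 1120·(43.60 − 9.0)/(9.0 − 0.1900) = 4399 L/s.

4400 L/s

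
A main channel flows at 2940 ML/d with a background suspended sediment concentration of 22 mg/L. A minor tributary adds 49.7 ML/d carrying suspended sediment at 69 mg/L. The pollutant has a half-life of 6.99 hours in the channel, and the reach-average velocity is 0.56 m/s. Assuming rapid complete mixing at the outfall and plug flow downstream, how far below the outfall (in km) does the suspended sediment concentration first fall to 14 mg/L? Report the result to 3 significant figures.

9.90 km

Mass balance: C = (2940·22.00 + 49.70·69.00) / 2990 = 68110/2990 = 22.78 mg/L.
Half-life 6.99 h → k = ln 2 / 6.99 = 0.09916 h⁻¹ = 2.380 d⁻¹.
Set 22.78·exp(−k·t) = 14 → t = ln(22.78/14)/k = 17680 s = 4.910 h.
Distance = v·t = 0.56·17680 = 9898 m = 9.898 km.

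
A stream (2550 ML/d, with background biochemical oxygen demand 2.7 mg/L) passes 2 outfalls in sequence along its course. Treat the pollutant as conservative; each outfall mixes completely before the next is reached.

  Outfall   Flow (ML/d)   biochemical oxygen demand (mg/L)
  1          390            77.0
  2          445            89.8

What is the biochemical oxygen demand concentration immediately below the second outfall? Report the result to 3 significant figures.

22.7 mg/L

Below outfall 1: Q → 2940 ML/d, C = (2550·2.700 + 390.0·77.00)/2940 = 12.56 mg/L.
Below outfall 2: Q → 3385 ML/d, C = (2940·12.56 + 445.0·89.80)/3385 = 22.71 mg/L.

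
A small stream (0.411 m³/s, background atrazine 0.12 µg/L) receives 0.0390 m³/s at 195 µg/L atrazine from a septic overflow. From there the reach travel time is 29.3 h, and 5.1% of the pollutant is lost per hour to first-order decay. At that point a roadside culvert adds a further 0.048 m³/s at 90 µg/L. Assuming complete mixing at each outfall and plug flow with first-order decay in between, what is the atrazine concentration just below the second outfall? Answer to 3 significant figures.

Mass balance: C = (0.4110·0.1200 + 0.03900·195.0) / 0.4500 = 7.654/0.4500 = 17.01 µg/L; combined flow 0.4500 m³/s.
5.1%/h lost → k = −ln(1 − 0.051) = 0.05235 h⁻¹.
After decay, C = 17.01 × e^(−kt) = 17.01 × 0.2157 = 3.669 µg/L.
At the second outfall, C = (0.4500·3.669 + 0.04800·90.00) / (0.4500 + 0.04800) = 11.99 µg/L.

12.0 µg/L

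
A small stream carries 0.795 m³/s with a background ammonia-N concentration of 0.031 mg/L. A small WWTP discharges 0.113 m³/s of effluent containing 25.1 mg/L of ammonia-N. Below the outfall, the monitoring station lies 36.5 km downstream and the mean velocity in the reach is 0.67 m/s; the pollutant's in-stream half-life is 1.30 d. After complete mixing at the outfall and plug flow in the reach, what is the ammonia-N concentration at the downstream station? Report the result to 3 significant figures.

Mass balance: C = (0.7950·0.03100 + 0.1130·25.10) / 0.9080 = 2.861/0.9080 = 3.151 mg/L.
Travel time t = 36.5·1000 / 0.67 = 54480 s = 15.13 h.
Half-life 1.30 d → k = ln 2 / 1.30 = 0.5332 d⁻¹.
Applying C = C₀e^(−kt): 3.151 × 0.7145 = 2.251 mg/L.

2.25 mg/L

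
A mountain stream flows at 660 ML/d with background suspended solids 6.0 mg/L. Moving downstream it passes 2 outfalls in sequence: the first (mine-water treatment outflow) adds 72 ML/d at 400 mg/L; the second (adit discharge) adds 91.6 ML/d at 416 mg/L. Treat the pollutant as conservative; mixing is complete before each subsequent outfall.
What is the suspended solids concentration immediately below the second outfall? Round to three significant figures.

86.0 mg/L

Outfall 1: combined Q = 732.0 ML/d; C = (660.0·6.000 + 72.00·400.0)/732.0 = 44.75 mg/L.
Outfall 2: combined Q = 823.6 ML/d; C = (732.0·44.75 + 91.60·416.0)/823.6 = 86.04 mg/L.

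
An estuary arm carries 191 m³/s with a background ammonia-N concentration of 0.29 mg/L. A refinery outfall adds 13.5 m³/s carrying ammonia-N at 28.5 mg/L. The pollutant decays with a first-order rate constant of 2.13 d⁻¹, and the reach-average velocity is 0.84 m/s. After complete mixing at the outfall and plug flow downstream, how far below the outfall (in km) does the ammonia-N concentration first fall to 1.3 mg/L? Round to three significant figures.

17.2 km

Mixed concentration C = ΣQC/ΣQ = (191.0·0.2900 + 13.50·28.50) / 204.5 = 440.1/204.5 = 2.152 mg/L.
Set 2.152·exp(−k·t) = 1.3 → t = ln(2.152/1.3)/k = 20450 s = 5.681 h.
Distance = v·t = 0.84·20450 = 17180 m = 17.18 km.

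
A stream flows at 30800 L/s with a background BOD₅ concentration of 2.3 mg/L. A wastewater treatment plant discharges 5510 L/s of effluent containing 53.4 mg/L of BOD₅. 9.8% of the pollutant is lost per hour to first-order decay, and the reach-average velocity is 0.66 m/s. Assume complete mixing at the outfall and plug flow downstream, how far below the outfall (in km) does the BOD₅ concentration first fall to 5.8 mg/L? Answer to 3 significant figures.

Mixed concentration C = ΣQC/ΣQ = (30800·2.300 + 5510·53.40) / 36310 = 365100/36310 = 10.05 mg/L.
9.8%/h lost → k = −ln(1 − 0.098) = 0.1031 h⁻¹.
Set 10.05·exp(−k·t) = 5.8 → t = ln(10.05/5.8)/k = 19200 s = 5.334 h.
Distance = v·t = 0.66·19200 = 12670 m = 12.67 km.

12.7 km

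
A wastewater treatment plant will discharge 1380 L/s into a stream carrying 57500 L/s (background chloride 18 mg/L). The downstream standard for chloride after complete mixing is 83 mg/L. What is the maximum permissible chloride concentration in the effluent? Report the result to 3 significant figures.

At the limit, (Qr·Cr + Qe·Cₑ)/(Qr + Qe) = 83:
Cₑ = (58880·83 − 57500·18.00) / 1380 = 2791 mg/L.

2790 mg/L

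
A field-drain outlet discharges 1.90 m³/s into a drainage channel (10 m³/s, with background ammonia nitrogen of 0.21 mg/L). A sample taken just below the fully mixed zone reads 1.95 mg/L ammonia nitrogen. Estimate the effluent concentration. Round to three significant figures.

Mass balance: 10.00·0.2100 + 1.900·Cₑ = 11.90·1.950
→ Cₑ = (11.90·1.950 − 10.00·0.2100) / 1.900 = 11.11 mg/L.

11.1 mg/L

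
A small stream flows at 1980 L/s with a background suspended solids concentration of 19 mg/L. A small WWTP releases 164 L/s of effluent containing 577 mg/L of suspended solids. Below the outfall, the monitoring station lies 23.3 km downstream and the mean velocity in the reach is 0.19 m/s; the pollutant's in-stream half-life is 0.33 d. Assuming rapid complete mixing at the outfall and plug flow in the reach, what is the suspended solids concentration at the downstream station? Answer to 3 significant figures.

3.13 mg/L

Flow-weighted average: C = (1980·19.00 + 164.0·577.0) / 2144 = 132200/2144 = 61.68 mg/L.
Travel time t = 23.3·1000 / 0.19 = 122600 s = 34.06 h.
Half-life 0.33 d → k = ln 2 / 0.33 = 2.100 d⁻¹.
Applying C = C₀e^(−kt): 61.68 × 0.05073 = 3.129 mg/L.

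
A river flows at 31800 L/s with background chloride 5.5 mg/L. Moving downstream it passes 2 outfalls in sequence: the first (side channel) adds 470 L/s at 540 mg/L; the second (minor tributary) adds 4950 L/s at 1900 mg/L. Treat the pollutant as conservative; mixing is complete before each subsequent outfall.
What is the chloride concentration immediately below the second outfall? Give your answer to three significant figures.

264 mg/L

Outfall 1: combined Q = 32270 L/s; C = (31800·5.500 + 470.0·540.0)/32270 = 13.28 mg/L.
Outfall 2: combined Q = 37220 L/s; C = (32270·13.28 + 4950·1900)/37220 = 264.2 mg/L.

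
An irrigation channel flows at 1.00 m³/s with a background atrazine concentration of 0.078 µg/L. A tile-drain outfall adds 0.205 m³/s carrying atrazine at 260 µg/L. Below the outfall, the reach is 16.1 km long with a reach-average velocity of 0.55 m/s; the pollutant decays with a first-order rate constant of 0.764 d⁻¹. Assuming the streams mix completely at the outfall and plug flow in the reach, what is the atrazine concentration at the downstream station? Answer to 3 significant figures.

After mixing, C = (1.000·0.07800 + 0.2050·260.0) / 1.205 = 53.38/1.205 = 44.30 µg/L.
Travel time t = 16.1·1000 / 0.55 = 29270 s = 8.131 h.
Decay over the reach: 44.30·exp(−kt) = 44.30·0.7719 = 34.19 µg/L.

34.2 µg/L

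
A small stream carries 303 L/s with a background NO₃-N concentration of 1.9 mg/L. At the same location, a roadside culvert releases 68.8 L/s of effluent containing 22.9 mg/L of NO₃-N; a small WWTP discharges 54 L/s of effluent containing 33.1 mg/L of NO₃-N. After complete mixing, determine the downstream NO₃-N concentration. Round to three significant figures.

9.25 mg/L

Mass balance: C = (303.0·1.900 + 68.80·22.90 + 54.00·33.10) / 425.8 = 3939/425.8 = 9.250 mg/L.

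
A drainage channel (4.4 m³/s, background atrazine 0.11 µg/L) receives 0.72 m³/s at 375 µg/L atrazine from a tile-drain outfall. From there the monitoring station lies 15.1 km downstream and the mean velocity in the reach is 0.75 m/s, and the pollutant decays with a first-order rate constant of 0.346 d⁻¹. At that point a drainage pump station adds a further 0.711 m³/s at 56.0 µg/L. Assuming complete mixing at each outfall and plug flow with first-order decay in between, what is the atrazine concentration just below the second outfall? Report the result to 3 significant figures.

Mass balance: C = (4.400·0.1100 + 0.7200·375.0) / 5.120 = 270.5/5.120 = 52.83 µg/L; combined flow 5.120 m³/s.
Travel time t = 15.1·1000 / 0.75 = 20130 s = 5.593 h.
Applying C = C₀e^(−kt): 52.83 × 0.9225 = 48.74 µg/L.
At the second outfall, C = (5.120·48.74 + 0.7110·56.00) / (5.120 + 0.7110) = 49.62 µg/L.

49.6 µg/L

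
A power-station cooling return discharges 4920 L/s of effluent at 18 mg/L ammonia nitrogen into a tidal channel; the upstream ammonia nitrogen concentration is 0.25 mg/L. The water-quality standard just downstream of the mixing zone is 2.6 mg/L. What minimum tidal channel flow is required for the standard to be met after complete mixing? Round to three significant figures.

32200 L/s

Set C_mix = 2.6: (Q·0.2500 + 4920·18.00) / (Q + 4920) = 2.6
→ Q = 4920·(18.00 − 2.6)/(2.6 − 0.2500) = 32240 L/s.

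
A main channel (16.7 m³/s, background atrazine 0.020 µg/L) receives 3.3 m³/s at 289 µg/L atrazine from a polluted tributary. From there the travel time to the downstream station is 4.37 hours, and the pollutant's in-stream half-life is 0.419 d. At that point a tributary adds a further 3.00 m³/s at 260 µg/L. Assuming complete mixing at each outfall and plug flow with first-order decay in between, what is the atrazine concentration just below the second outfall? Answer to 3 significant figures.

Flow-weighted average: C = (16.70·0.02000 + 3.300·289.0) / 20.00 = 954.0/20.00 = 47.70 µg/L; combined flow 20.00 m³/s.
Half-life 0.419 d → k = ln 2 / 0.419 = 1.654 d⁻¹.
First-order decay: C = 47.70·exp(−k·t) = 47.70·0.7399 = 35.30 µg/L.
Second outfall: C = (20.00·35.30 + 3.000·260.0)/23.00 = 64.60 µg/L.

64.6 µg/L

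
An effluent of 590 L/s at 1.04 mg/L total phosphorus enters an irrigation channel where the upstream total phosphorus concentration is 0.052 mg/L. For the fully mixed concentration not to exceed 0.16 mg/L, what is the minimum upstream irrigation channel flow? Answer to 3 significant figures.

4810 L/s

Set C_mix = 0.16: (Q·0.05200 + 590.0·1.040) / (Q + 590.0) = 0.16
→ Q = 590.0·(1.040 − 0.16)/(0.16 − 0.05200) = 4807 L/s.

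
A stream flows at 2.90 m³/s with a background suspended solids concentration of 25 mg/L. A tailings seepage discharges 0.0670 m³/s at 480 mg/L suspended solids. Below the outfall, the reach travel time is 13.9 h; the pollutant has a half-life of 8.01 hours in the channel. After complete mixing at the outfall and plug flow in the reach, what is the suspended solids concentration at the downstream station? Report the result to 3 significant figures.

10.6 mg/L

Mass balance: C = (2.900·25.00 + 0.06700·480.0) / 2.967 = 104.7/2.967 = 35.27 mg/L.
Half-life 8.01 h → k = ln 2 / 8.01 = 0.08654 h⁻¹ = 2.077 d⁻¹.
Applying C = C₀e^(−kt): 35.27 × 0.3003 = 10.59 mg/L.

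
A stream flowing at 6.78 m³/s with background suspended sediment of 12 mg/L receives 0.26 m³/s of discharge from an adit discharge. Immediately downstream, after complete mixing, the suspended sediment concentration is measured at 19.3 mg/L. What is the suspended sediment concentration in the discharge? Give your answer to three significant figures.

210 mg/L

Mass balance: 6.780·12.00 + 0.2600·Cₑ = 7.040·19.30
→ Cₑ = (7.040·19.30 − 6.780·12.00) / 0.2600 = 209.7 mg/L.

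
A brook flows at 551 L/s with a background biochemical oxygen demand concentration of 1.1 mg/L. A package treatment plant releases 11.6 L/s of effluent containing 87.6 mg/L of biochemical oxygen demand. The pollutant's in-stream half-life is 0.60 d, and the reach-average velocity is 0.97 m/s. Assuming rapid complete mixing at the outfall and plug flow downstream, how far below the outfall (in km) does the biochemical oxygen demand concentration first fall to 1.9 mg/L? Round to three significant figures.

Mixed concentration C = ΣQC/ΣQ = (551.0·1.100 + 11.60·87.60) / 562.6 = 1622/562.6 = 2.884 mg/L.
Half-life 0.60 d → k = ln 2 / 0.60 = 1.155 d⁻¹.
Set 2.884·exp(−k·t) = 1.9 → t = ln(2.884/1.9)/k = 31200 s = 8.666 h.
Distance = v·t = 0.97·31200 = 30260 m = 30.26 km.

30.3 km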